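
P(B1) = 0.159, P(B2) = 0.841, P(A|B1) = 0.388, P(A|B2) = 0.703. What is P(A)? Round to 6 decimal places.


P(A) = P(A|B1)*P(B1) + P(A|B2)*P(B2)
P(A|B1)*P(B1) = 0.388 * 0.159 = 0.061692
P(A|B2)*P(B2) = 0.703 * 0.841 = 0.591223
P(A) = 0.061692 + 0.591223 = 0.652915

0.652915


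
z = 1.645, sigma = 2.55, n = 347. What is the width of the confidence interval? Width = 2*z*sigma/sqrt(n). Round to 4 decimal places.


width = 2*z*sigma/sqrt(n)
2*z*sigma = 2 * 1.645 * 2.55 = 8.3895
sqrt(347) ≈ 18.627936
width = 8.3895 / 18.627936 ≈ 0.450372

0.4504


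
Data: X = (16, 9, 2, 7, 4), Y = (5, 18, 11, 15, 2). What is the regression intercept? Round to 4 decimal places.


a = ybar - b*xbar, where b = sum((xi-xbar)(yi-ybar)) / sum((xi-xbar)^2)
n = 5, xbar = 38/5 = 7.6, ybar = 51/5 = 10.2
Sxy = sum((xi-xbar)(yi-ybar)) = -10.6
Sxx = sum((xi-xbar)^2) = 117.2
b = Sxy / Sxx = -53/586 ≈ -0.090444
a = 10.2 - (-0.090444) * 7.6 = 3190/293 ≈ 10.887372

10.8874


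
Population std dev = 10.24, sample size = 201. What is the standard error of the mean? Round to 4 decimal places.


SE = sigma / sqrt(n)
sqrt(201) ≈ 14.177447
SE = 10.24 / 14.177447 ≈ 0.722274

0.7223


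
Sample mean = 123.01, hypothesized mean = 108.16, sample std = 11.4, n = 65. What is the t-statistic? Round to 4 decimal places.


t = (xbar - mu0) / (s/sqrt(n))
xbar - mu0 = 123.01 - 108.16 = 14.85
sqrt(65) ≈ 8.06225775
s/sqrt(n) = 11.4 / 8.06225775 ≈ 1.41399597
t = 14.85 / 1.41399597 ≈ 10.502152

10.5022


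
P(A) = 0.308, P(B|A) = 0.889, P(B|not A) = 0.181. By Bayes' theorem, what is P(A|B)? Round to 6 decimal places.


P(A|B) = P(B|A)*P(A) / P(B), P(B) = P(B|A)*P(A) + P(B|not A)*P(not A)
P(B|A)*P(A) = 0.889 * 0.308 = 0.273812
P(B|not A)*P(not A) = 0.181 * 0.692 = 0.125252
P(B) = 0.273812 + 0.125252 = 0.399064
P(A|B) = 0.273812 / 0.399064 ≈ 0.68613556

0.686136


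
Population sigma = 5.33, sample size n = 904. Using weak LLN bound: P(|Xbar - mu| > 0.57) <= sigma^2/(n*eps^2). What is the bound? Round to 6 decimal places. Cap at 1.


bound = min(1, sigma^2/(n*eps^2))
sigma^2 = 5.33^2 = 28.4089
n*eps^2 = 904 * 0.57^2 = 904 * 0.3249 = 293.7096
sigma^2/(n*eps^2) = 28.4089 / 293.7096 ≈ 0.09672445

0.096724


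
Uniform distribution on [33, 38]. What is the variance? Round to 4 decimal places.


Var = (b-a)^2 / 12
(b-a)^2 = (38 - 33)^2 = 25
Var = 25/12 ≈ 2.083333

2.0833


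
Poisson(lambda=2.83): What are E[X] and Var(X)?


E[X] = Var(X) = lambda = 2.83

2.83, 2.83


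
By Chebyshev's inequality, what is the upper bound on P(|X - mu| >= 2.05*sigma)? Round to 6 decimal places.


P <= 1/k^2
k^2 = 2.05^2 = 4.2025
1/k^2 = 1 / 4.2025 = 400/1681 ≈ 0.23795360

0.237954


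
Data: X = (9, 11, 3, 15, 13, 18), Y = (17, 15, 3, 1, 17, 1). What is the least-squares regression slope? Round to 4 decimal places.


b = sum((xi-xbar)(yi-ybar)) / sum((xi-xbar)^2)
n = 6, xbar = 69/6 = 11.5, ybar = 54/6 = 9
Sxy = sum((xi-xbar)(yi-ybar)) = -40
Sxx = sum((xi-xbar)^2) = 135.5
b = Sxy / Sxx = -80/271 ≈ -0.295203

-0.2952


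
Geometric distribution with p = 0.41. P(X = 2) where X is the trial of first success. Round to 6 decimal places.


P = (1-p)^(k-1) * p
(1-p)^(k-1) = 0.59^1 = 0.59
P = 0.59 * 0.41 = 0.2419

0.241900


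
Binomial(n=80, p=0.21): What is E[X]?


E[X] = n*p = 80 * 0.21 = 16.8

16.8


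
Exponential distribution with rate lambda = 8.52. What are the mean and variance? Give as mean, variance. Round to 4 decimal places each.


mean = 1/lam, var = 1/lam^2
mean = 1 / 8.52 = 25/213 ≈ 0.117371
lam^2 = 8.52^2 = 72.5904
var = 1 / 72.5904 ≈ 0.013776

0.1174, 0.0138


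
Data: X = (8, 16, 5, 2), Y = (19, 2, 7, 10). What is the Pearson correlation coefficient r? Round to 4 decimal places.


r = sum((xi-xbar)(yi-ybar)) / sqrt(sum((xi-xbar)^2) * sum((yi-ybar)^2))
n = 4, xbar = 31/4 = 7.75, ybar = 38/4 = 9.5
Sxy = sum((xi-xbar)(yi-ybar)) = -55.5
Sxx = sum((xi-xbar)^2) = 108.75
Syy = sum((yi-ybar)^2) = 153
sqrt(Sxx*Syy) ≈ 128.991279
r = Sxy / sqrt(Sxx*Syy) = -55.5 / 128.991279 ≈ -0.430262

-0.4303


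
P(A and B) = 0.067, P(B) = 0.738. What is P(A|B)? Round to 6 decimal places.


P(A|B) = P(A and B) / P(B) = 0.067 / 0.738 = 67/738 ≈ 0.09078591

0.090786


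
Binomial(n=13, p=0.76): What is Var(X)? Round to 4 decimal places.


Var = n*p*(1-p) = 13 * 0.76 * 0.24 = 2.3712

2.3712


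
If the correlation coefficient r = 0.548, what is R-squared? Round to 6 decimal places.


R^2 = r^2 = (0.548)^2 = 0.300304

0.300304


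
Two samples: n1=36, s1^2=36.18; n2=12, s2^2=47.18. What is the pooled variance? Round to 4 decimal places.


sp^2 = ((n1-1)*s1^2 + (n2-1)*s2^2)/(n1+n2-2)
(n1-1)*s1^2 = 35 * 36.18 = 1266.3
(n2-1)*s2^2 = 11 * 47.18 = 518.98
numerator = 1266.3 + 518.98 = 1785.28
n1+n2-2 = 46
sp^2 = 1785.28 / 46 = 22316/575 ≈ 38.810435

38.8104


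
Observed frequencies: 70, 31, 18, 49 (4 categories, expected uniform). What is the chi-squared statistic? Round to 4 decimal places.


chi2 = sum((O-E)^2/E), E = total/4
total = 168, E = 168/4 = 42
(70 - 42)^2 / 42 = 784 / 42 = 56/3 ≈ 18.666667
(31 - 42)^2 / 42 = 121 / 42 = 121/42 ≈ 2.880952
(18 - 42)^2 / 42 = 576 / 42 = 96/7 ≈ 13.714286
(49 - 42)^2 / 42 = 49 / 42 = 7/6 ≈ 1.166667
chi2 = 255/7 ≈ 36.428571

36.4286


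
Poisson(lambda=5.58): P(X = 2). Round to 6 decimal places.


P = e^(-lam) * lam^k / k!
e^(-5.58) ≈ 0.003772566
lam^k = 5.58^2 = 31.1364
k! = 2! = 2
P = 0.003772566 * 31.1364 / 2 ≈ 0.058732

0.058732


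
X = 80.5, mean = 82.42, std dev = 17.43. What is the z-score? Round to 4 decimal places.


z = (X - mu) / sigma
X - mu = 80.5 - 82.42 = -1.92
z = -1.92 / 17.43 = -64/581 ≈ -0.110155

-0.1102


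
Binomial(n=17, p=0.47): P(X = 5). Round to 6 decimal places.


P = C(n,k) * p^k * (1-p)^(n-k)
C(17,5) = 6188
p^k = 0.47^5 ≈ 0.02293450
(1-p)^(n-k) = 0.53^12 ≈ 0.0004912589
P = 6188 * 0.02293450 * 0.0004912589 ≈ 0.069719

0.069719


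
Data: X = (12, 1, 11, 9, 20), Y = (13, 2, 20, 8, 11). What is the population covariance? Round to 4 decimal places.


Cov = (1/n)*sum((xi-xbar)(yi-ybar))
n = 5, xbar = 53/5 = 10.6, ybar = 54/5 = 10.8
sum((xi-xbar)(yi-ybar)) = 97.6
Cov = 97.6 / 5 = 19.52

19.5200


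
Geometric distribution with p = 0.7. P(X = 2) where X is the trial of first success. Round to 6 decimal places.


P = (1-p)^(k-1) * p
(1-p)^(k-1) = 0.3^1 = 0.3
P = 0.3 * 0.7 = 0.21

0.210000


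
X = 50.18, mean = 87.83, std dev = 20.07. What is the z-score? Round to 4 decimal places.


z = (X - mu) / sigma
X - mu = 50.18 - 87.83 = -37.65
z = -37.65 / 20.07 = -1255/669 ≈ -1.875934

-1.8759


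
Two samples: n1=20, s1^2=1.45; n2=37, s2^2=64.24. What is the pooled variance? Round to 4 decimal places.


sp^2 = ((n1-1)*s1^2 + (n2-1)*s2^2)/(n1+n2-2)
(n1-1)*s1^2 = 19 * 1.45 = 27.55
(n2-1)*s2^2 = 36 * 64.24 = 2312.64
numerator = 27.55 + 2312.64 = 2340.19
n1+n2-2 = 55
sp^2 = 2340.19 / 55 = 234019/5500 ≈ 42.548909

42.5489


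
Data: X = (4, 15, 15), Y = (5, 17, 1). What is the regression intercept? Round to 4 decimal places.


a = ybar - b*xbar, where b = sum((xi-xbar)(yi-ybar)) / sum((xi-xbar)^2)
n = 3, xbar = 34/3 ≈ 11.333333, ybar = 23/3 ≈ 7.666667
Sxy = sum((xi-xbar)(yi-ybar)) = 88/3 ≈ 29.333333
Sxx = sum((xi-xbar)^2) = 242/3 ≈ 80.666667
b = Sxy / Sxx = 4/11 ≈ 0.363636
a = 7.666667 - 0.363636 * 11.333333 = 39/11 ≈ 3.545455

3.5455


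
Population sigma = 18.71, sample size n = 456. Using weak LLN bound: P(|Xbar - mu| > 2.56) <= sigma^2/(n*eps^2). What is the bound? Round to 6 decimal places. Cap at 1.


bound = min(1, sigma^2/(n*eps^2))
sigma^2 = 18.71^2 = 350.0641
n*eps^2 = 456 * 2.56^2 = 456 * 6.5536 = 2988.4416
sigma^2/(n*eps^2) = 350.0641 / 2988.4416 ≈ 0.11713935

0.117139


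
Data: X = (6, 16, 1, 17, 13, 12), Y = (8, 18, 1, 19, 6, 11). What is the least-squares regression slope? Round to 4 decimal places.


b = sum((xi-xbar)(yi-ybar)) / sum((xi-xbar)^2)
n = 6, xbar = 65/6 ≈ 10.833333, ybar = 63/6 = 10.5
Sxy = sum((xi-xbar)(yi-ybar)) = 187.5
Sxx = sum((xi-xbar)^2) = 1145/6 ≈ 190.833333
b = Sxy / Sxx = 225/229 ≈ 0.982533

0.9825


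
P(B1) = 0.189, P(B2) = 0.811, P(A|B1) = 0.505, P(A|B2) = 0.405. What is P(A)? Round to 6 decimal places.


P(A) = P(A|B1)*P(B1) + P(A|B2)*P(B2)
P(A|B1)*P(B1) = 0.505 * 0.189 = 0.095445
P(A|B2)*P(B2) = 0.405 * 0.811 = 0.328455
P(A) = 0.095445 + 0.328455 = 0.4239

0.423900


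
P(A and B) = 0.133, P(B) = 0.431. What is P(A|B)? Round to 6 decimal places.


P(A|B) = P(A and B) / P(B) = 0.133 / 0.431 = 133/431 ≈ 0.30858469

0.308585


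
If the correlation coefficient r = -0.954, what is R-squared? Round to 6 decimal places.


R^2 = r^2 = (-0.954)^2 = 0.910116

0.910116


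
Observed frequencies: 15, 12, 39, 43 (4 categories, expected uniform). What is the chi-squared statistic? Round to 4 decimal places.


chi2 = sum((O-E)^2/E), E = total/4
total = 109, E = 109/4 = 27.25
(15 - 27.25)^2 / 27.25 = 150.0625 / 27.25 = 2401/436 ≈ 5.506881
(12 - 27.25)^2 / 27.25 = 232.5625 / 27.25 = 3721/436 ≈ 8.534404
(39 - 27.25)^2 / 27.25 = 138.0625 / 27.25 = 2209/436 ≈ 5.066514
(43 - 27.25)^2 / 27.25 = 248.0625 / 27.25 = 3969/436 ≈ 9.103211
chi2 = 3075/109 ≈ 28.211009

28.2110


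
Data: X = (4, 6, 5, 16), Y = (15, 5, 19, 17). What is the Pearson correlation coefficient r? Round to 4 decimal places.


r = sum((xi-xbar)(yi-ybar)) / sqrt(sum((xi-xbar)^2) * sum((yi-ybar)^2))
n = 4, xbar = 31/4 = 7.75, ybar = 56/4 = 14
Sxy = sum((xi-xbar)(yi-ybar)) = 23
Sxx = sum((xi-xbar)^2) = 92.75
Syy = sum((yi-ybar)^2) = 116
sqrt(Sxx*Syy) ≈ 103.725600
r = Sxy / sqrt(Sxx*Syy) = 23 / 103.725600 ≈ 0.221739

0.2217


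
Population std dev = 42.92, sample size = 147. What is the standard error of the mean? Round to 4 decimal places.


SE = sigma / sqrt(n)
sqrt(147) ≈ 12.124356
SE = 42.92 / 12.124356 ≈ 3.539982

3.5400


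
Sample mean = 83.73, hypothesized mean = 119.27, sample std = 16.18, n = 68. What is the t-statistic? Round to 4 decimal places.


t = (xbar - mu0) / (s/sqrt(n))
xbar - mu0 = 83.73 - 119.27 = -35.54
sqrt(68) ≈ 8.24621125
s/sqrt(n) = 16.18 / 8.24621125 ≈ 1.96211321
t = -35.54 / 1.96211321 ≈ -18.113124

-18.1131


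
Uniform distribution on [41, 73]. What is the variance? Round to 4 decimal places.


Var = (b-a)^2 / 12
(b-a)^2 = (73 - 41)^2 = 1024
Var = 1024/12 ≈ 85.333333

85.3333


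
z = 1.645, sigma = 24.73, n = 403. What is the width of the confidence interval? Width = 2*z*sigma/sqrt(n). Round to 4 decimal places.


width = 2*z*sigma/sqrt(n)
2*z*sigma = 2 * 1.645 * 24.73 = 81.3617
sqrt(403) ≈ 20.074860
width = 81.3617 / 20.074860 ≈ 4.052915

4.0529


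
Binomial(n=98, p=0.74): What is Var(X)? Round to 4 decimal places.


Var = n*p*(1-p) = 98 * 0.74 * 0.26 = 18.8552

18.8552


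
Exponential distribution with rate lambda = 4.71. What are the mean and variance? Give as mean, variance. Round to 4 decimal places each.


mean = 1/lam, var = 1/lam^2
mean = 1 / 4.71 = 100/471 ≈ 0.212314
lam^2 = 4.71^2 = 22.1841
var = 1 / 22.1841 ≈ 0.045077

0.2123, 0.0451


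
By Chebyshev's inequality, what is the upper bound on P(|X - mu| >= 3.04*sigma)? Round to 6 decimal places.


P <= 1/k^2
k^2 = 3.04^2 = 9.2416
1/k^2 = 1 / 9.2416 = 625/5776 ≈ 0.10820637

0.108206


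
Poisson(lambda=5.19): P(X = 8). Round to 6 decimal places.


P = e^(-lam) * lam^k / k!
e^(-5.19) ≈ 0.005572007
lam^k = 5.19^8 ≈ 526427.856998
k! = 8! = 40320
P = 0.005572007 * 526427.856998 / 40320 ≈ 0.072749

0.072749


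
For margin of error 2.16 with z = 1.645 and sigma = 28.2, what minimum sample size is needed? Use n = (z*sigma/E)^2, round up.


z*sigma/E = 1.645 * 28.2 / 2.16 = 15463/720 ≈ 21.476389
(z*sigma/E)^2 ≈ 461.235280
round up: n = 462

462


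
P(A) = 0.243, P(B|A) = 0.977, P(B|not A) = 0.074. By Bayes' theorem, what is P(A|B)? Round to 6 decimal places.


P(A|B) = P(B|A)*P(A) / P(B), P(B) = P(B|A)*P(A) + P(B|not A)*P(not A)
P(B|A)*P(A) = 0.977 * 0.243 = 0.237411
P(B|not A)*P(not A) = 0.074 * 0.757 = 0.056018
P(B) = 0.237411 + 0.056018 = 0.293429
P(A|B) = 0.237411 / 0.293429 ≈ 0.80909181

0.809092


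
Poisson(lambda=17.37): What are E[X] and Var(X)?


E[X] = Var(X) = lambda = 17.37

17.37, 17.37


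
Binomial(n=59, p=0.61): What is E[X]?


E[X] = n*p = 59 * 0.61 = 35.99

35.99


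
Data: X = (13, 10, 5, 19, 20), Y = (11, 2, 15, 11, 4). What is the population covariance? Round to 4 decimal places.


Cov = (1/n)*sum((xi-xbar)(yi-ybar))
n = 5, xbar = 67/5 = 13.4, ybar = 43/5 = 8.6
sum((xi-xbar)(yi-ybar)) = -49.2
Cov = -49.2 / 5 = -9.84

-9.8400


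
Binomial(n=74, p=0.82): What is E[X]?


E[X] = n*p = 74 * 0.82 = 60.68

60.68


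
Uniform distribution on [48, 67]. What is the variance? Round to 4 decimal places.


Var = (b-a)^2 / 12
(b-a)^2 = (67 - 48)^2 = 361
Var = 361/12 ≈ 30.083333

30.0833


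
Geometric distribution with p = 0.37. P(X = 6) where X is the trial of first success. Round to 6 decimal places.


P = (1-p)^(k-1) * p
(1-p)^(k-1) = 0.63^5 ≈ 0.09924365
P = 0.09924365 * 0.37 ≈ 0.03672015

0.036720


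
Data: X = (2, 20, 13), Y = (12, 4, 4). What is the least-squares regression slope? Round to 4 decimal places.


b = sum((xi-xbar)(yi-ybar)) / sum((xi-xbar)^2)
n = 3, xbar = 35/3 ≈ 11.666667, ybar = 20/3 ≈ 6.666667
Sxy = sum((xi-xbar)(yi-ybar)) = -232/3 ≈ -77.333333
Sxx = sum((xi-xbar)^2) = 494/3 ≈ 164.666667
b = Sxy / Sxx = -116/247 ≈ -0.469636

-0.4696


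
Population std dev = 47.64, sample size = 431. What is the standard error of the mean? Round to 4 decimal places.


SE = sigma / sqrt(n)
sqrt(431) ≈ 20.760539
SE = 47.64 / 20.760539 ≈ 2.294738

2.2947


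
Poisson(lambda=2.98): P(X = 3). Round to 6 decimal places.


P = e^(-lam) * lam^k / k!
e^(-2.98) ≈ 0.05079283
lam^k = 2.98^3 = 26.463592
k! = 3! = 6
P = 0.05079283 * 26.463592 / 6 ≈ 0.224027

0.224027


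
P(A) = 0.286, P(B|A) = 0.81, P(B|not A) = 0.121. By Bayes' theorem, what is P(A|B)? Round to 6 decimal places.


P(A|B) = P(B|A)*P(A) / P(B), P(B) = P(B|A)*P(A) + P(B|not A)*P(not A)
P(B|A)*P(A) = 0.81 * 0.286 = 0.23166
P(B|not A)*P(not A) = 0.121 * 0.714 = 0.086394
P(B) = 0.23166 + 0.086394 = 0.318054
P(A|B) = 0.23166 / 0.318054 = 3510/4819 ≈ 0.72836688

0.728367


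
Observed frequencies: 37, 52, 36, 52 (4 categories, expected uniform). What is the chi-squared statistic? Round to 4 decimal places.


chi2 = sum((O-E)^2/E), E = total/4
total = 177, E = 177/4 = 44.25
(37 - 44.25)^2 / 44.25 = 52.5625 / 44.25 = 841/708 ≈ 1.187853
(52 - 44.25)^2 / 44.25 = 60.0625 / 44.25 = 961/708 ≈ 1.357345
(36 - 44.25)^2 / 44.25 = 68.0625 / 44.25 = 363/236 ≈ 1.538136
(52 - 44.25)^2 / 44.25 = 60.0625 / 44.25 = 961/708 ≈ 1.357345
chi2 = 321/59 ≈ 5.440678

5.4407


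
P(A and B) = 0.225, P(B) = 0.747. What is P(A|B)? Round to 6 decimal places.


P(A|B) = P(A and B) / P(B) = 0.225 / 0.747 = 25/83 ≈ 0.30120482

0.301205


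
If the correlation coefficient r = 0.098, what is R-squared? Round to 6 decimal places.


R^2 = r^2 = (0.098)^2 = 0.009604

0.009604


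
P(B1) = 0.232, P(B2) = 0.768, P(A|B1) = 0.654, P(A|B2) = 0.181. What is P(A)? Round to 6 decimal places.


P(A) = P(A|B1)*P(B1) + P(A|B2)*P(B2)
P(A|B1)*P(B1) = 0.654 * 0.232 = 0.151728
P(A|B2)*P(B2) = 0.181 * 0.768 = 0.139008
P(A) = 0.151728 + 0.139008 = 0.290736

0.290736


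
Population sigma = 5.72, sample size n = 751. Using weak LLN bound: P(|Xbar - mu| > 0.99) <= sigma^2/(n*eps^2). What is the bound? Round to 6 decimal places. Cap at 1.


bound = min(1, sigma^2/(n*eps^2))
sigma^2 = 5.72^2 = 32.7184
n*eps^2 = 751 * 0.99^2 = 751 * 0.9801 = 736.0551
sigma^2/(n*eps^2) = 32.7184 / 736.0551 ≈ 0.04445102

0.044451


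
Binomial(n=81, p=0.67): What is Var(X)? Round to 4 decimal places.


Var = n*p*(1-p) = 81 * 0.67 * 0.33 = 17.9091

17.9091


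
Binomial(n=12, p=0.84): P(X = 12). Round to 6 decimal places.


P = C(n,k) * p^k * (1-p)^(n-k)
C(12,12) = 1
p^k = 0.84^12 ≈ 0.1234103
(1-p)^(n-k) = 0.16^0 = 1
P = 1 * 0.1234103 * 1 ≈ 0.123410

0.123410


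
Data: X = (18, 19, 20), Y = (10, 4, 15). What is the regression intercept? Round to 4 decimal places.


a = ybar - b*xbar, where b = sum((xi-xbar)(yi-ybar)) / sum((xi-xbar)^2)
n = 3, xbar = 57/3 = 19, ybar = 29/3 ≈ 9.666667
Sxy = sum((xi-xbar)(yi-ybar)) = 5
Sxx = sum((xi-xbar)^2) = 2
b = Sxy / Sxx = 2.5
a = 9.666667 - 2.5 * 19 = -227/6 ≈ -37.833333

-37.8333


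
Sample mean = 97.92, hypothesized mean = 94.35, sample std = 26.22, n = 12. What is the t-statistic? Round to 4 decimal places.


t = (xbar - mu0) / (s/sqrt(n))
xbar - mu0 = 97.92 - 94.35 = 3.57
sqrt(12) ≈ 3.46410162
s/sqrt(n) = 26.22 / 3.46410162 ≈ 7.56906203
t = 3.57 / 7.56906203 ≈ 0.471657

0.4717


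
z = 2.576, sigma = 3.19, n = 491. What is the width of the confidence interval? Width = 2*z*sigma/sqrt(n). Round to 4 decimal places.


width = 2*z*sigma/sqrt(n)
2*z*sigma = 2 * 2.576 * 3.19 = 16.43488
sqrt(491) ≈ 22.158520
width = 16.43488 / 22.158520 ≈ 0.741696

0.7417


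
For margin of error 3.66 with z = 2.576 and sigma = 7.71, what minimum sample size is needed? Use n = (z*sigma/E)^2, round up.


z*sigma/E = 2.576 * 7.71 / 3.66 = 41377/7625 ≈ 5.426492
(z*sigma/E)^2 ≈ 29.446813
round up: n = 30

30


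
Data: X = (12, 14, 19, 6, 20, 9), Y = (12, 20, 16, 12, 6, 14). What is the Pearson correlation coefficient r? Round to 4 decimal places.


r = sum((xi-xbar)(yi-ybar)) / sqrt(sum((xi-xbar)^2) * sum((yi-ybar)^2))
n = 6, xbar = 80/6 = 40/3 ≈ 13.333333, ybar = 80/6 = 40/3 ≈ 13.333333
Sxy = sum((xi-xbar)(yi-ybar)) = -62/3 ≈ -20.666667
Sxx = sum((xi-xbar)^2) = 454/3 ≈ 151.333333
Syy = sum((yi-ybar)^2) = 328/3 ≈ 109.333333
sqrt(Sxx*Syy) ≈ 128.630392
r = Sxy / sqrt(Sxx*Syy) = -20.666667 / 128.630392 ≈ -0.160667

-0.1607


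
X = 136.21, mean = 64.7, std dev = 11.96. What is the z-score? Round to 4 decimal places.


z = (X - mu) / sigma
X - mu = 136.21 - 64.7 = 71.51
z = 71.51 / 11.96 = 7151/1196 ≈ 5.979097

5.9791


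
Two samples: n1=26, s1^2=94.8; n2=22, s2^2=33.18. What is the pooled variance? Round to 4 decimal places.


sp^2 = ((n1-1)*s1^2 + (n2-1)*s2^2)/(n1+n2-2)
(n1-1)*s1^2 = 25 * 94.8 = 2370
(n2-1)*s2^2 = 21 * 33.18 = 696.78
numerator = 2370 + 696.78 = 3066.78
n1+n2-2 = 46
sp^2 = 3066.78 / 46 = 153339/2300 ≈ 66.669130

66.6691


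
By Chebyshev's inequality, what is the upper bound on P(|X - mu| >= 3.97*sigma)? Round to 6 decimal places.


P <= 1/k^2
k^2 = 3.97^2 = 15.7609
1/k^2 = 1 / 15.7609 ≈ 0.06344815

0.063448


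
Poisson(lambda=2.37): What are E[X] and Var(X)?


E[X] = Var(X) = lambda = 2.37

2.37, 2.37


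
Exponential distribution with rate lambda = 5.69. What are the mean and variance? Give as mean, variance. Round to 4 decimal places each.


mean = 1/lam, var = 1/lam^2
mean = 1 / 5.69 = 100/569 ≈ 0.175747
lam^2 = 5.69^2 = 32.3761
var = 1 / 32.3761 ≈ 0.030887

0.1757, 0.0309


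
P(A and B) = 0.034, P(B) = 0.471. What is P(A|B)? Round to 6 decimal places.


P(A|B) = P(A and B) / P(B) = 0.034 / 0.471 = 34/471 ≈ 0.07218684

0.072187


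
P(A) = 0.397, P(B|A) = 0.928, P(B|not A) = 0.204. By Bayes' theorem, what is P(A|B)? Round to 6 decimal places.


P(A|B) = P(B|A)*P(A) / P(B), P(B) = P(B|A)*P(A) + P(B|not A)*P(not A)
P(B|A)*P(A) = 0.928 * 0.397 = 0.368416
P(B|not A)*P(not A) = 0.204 * 0.603 = 0.123012
P(B) = 0.368416 + 0.123012 = 0.491428
P(A|B) = 0.368416 / 0.491428 ≈ 0.74968459

0.749685


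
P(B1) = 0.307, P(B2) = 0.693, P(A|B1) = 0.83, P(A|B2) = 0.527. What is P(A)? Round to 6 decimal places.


P(A) = P(A|B1)*P(B1) + P(A|B2)*P(B2)
P(A|B1)*P(B1) = 0.83 * 0.307 = 0.25481
P(A|B2)*P(B2) = 0.527 * 0.693 = 0.365211
P(A) = 0.25481 + 0.365211 = 0.620021

0.620021


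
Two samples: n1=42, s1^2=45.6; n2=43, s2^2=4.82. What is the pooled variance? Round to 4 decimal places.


sp^2 = ((n1-1)*s1^2 + (n2-1)*s2^2)/(n1+n2-2)
(n1-1)*s1^2 = 41 * 45.6 = 1869.6
(n2-1)*s2^2 = 42 * 4.82 = 202.44
numerator = 1869.6 + 202.44 = 2072.04
n1+n2-2 = 83
sp^2 = 2072.04 / 83 = 51801/2075 ≈ 24.964337

24.9643


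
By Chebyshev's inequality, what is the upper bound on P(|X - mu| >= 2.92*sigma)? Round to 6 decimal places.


P <= 1/k^2
k^2 = 2.92^2 = 8.5264
1/k^2 = 1 / 8.5264 = 625/5329 ≈ 0.11728279

0.117283


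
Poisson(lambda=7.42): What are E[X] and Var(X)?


E[X] = Var(X) = lambda = 7.42

7.42, 7.42


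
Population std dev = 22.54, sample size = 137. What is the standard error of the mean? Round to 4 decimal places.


SE = sigma / sqrt(n)
sqrt(137) ≈ 11.704700
SE = 22.54 / 11.704700 ≈ 1.925722

1.9257


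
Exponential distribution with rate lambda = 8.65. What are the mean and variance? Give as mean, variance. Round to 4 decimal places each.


mean = 1/lam, var = 1/lam^2
mean = 1 / 8.65 = 20/173 ≈ 0.115607
lam^2 = 8.65^2 = 74.8225
var = 1 / 74.8225 ≈ 0.013365

0.1156, 0.0134


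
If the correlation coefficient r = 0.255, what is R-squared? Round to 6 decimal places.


R^2 = r^2 = (0.255)^2 = 0.065025

0.065025


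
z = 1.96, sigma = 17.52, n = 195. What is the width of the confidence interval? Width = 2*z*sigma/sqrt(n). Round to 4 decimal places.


width = 2*z*sigma/sqrt(n)
2*z*sigma = 2 * 1.96 * 17.52 = 68.6784
sqrt(195) ≈ 13.964240
width = 68.6784 / 13.964240 ≈ 4.918162

4.9182


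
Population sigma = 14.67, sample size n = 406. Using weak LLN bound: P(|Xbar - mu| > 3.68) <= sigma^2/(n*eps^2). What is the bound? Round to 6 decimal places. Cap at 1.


bound = min(1, sigma^2/(n*eps^2))
sigma^2 = 14.67^2 = 215.2089
n*eps^2 = 406 * 3.68^2 = 406 * 13.5424 = 5498.2144
sigma^2/(n*eps^2) = 215.2089 / 5498.2144 ≈ 0.03914160

0.039142


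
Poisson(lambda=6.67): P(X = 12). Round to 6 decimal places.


P = e^(-lam) * lam^k / k!
e^(-6.67) ≈ 0.001268399
lam^k = 6.67^12 ≈ 7753718092.444545
k! = 12! = 479001600
P = 0.001268399 * 7753718092.444545 / 479001600 ≈ 0.020532

0.020532


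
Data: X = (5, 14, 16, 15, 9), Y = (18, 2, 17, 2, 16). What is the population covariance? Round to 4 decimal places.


Cov = (1/n)*sum((xi-xbar)(yi-ybar))
n = 5, xbar = 59/5 = 11.8, ybar = 55/5 = 11
sum((xi-xbar)(yi-ybar)) = -85
Cov = -85 / 5 = -17

-17.0000


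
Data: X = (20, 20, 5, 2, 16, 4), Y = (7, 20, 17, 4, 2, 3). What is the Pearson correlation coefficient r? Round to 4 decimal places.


r = sum((xi-xbar)(yi-ybar)) / sqrt(sum((xi-xbar)^2) * sum((yi-ybar)^2))
n = 6, xbar = 67/6 ≈ 11.166667, ybar = 53/6 ≈ 8.833333
Sxy = sum((xi-xbar)(yi-ybar)) = 511/6 ≈ 85.166667
Sxx = sum((xi-xbar)^2) = 2117/6 ≈ 352.833333
Syy = sum((yi-ybar)^2) = 1793/6 ≈ 298.833333
sqrt(Sxx*Syy) ≈ 324.712736
r = Sxy / sqrt(Sxx*Syy) = 85.166667 / 324.712736 ≈ 0.262283

0.2623


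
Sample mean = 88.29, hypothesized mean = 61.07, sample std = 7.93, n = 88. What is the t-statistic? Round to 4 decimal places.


t = (xbar - mu0) / (s/sqrt(n))
xbar - mu0 = 88.29 - 61.07 = 27.22
sqrt(88) ≈ 9.38083152
s/sqrt(n) = 7.93 / 9.38083152 ≈ 0.84534084
t = 27.22 / 0.84534084 ≈ 32.200030

32.2000


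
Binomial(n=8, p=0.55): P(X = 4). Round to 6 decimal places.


P = C(n,k) * p^k * (1-p)^(n-k)
C(8,4) = 70
p^k = 0.55^4 = 0.09150625
(1-p)^(n-k) = 0.45^4 = 0.04100625
P = 70 * 0.09150625 * 0.04100625 ≈ 0.262663

0.262663


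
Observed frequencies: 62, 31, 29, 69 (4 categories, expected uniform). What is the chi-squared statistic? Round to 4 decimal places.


chi2 = sum((O-E)^2/E), E = total/4
total = 191, E = 191/4 = 47.75
(62 - 47.75)^2 / 47.75 = 203.0625 / 47.75 = 3249/764 ≈ 4.252618
(31 - 47.75)^2 / 47.75 = 280.5625 / 47.75 = 4489/764 ≈ 5.875654
(29 - 47.75)^2 / 47.75 = 351.5625 / 47.75 = 5625/764 ≈ 7.362565
(69 - 47.75)^2 / 47.75 = 451.5625 / 47.75 = 7225/764 ≈ 9.456806
chi2 = 5147/191 ≈ 26.947644

26.9476


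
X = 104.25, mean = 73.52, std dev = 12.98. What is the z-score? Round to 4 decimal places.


z = (X - mu) / sigma
X - mu = 104.25 - 73.52 = 30.73
z = 30.73 / 12.98 = 3073/1298 ≈ 2.367488

2.3675


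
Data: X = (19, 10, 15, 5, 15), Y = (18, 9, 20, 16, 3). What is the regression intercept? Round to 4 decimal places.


a = ybar - b*xbar, where b = sum((xi-xbar)(yi-ybar)) / sum((xi-xbar)^2)
n = 5, xbar = 64/5 = 12.8, ybar = 66/5 = 13.2
Sxy = sum((xi-xbar)(yi-ybar)) = 12.2
Sxx = sum((xi-xbar)^2) = 116.8
b = Sxy / Sxx = 61/584 ≈ 0.104452
a = 13.2 - 0.104452 * 12.8 = 866/73 ≈ 11.863014

11.8630


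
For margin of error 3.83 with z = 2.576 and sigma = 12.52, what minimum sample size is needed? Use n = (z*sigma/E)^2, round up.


z*sigma/E = 2.576 * 12.52 / 3.83 ≈ 8.420762
(z*sigma/E)^2 ≈ 70.909239
round up: n = 71

71


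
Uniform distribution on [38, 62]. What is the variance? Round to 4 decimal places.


Var = (b-a)^2 / 12
(b-a)^2 = (62 - 38)^2 = 576
Var = 576/12 = 48

48.0000


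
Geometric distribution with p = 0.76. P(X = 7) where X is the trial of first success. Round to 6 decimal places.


P = (1-p)^(k-1) * p
(1-p)^(k-1) = 0.24^6 ≈ 0.0001911030
P = 0.0001911030 * 0.76 ≈ 0.0001452383

0.000145


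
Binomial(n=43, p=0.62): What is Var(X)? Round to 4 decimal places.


Var = n*p*(1-p) = 43 * 0.62 * 0.38 = 10.1308

10.1308


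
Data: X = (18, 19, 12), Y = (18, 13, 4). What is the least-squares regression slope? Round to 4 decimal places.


b = sum((xi-xbar)(yi-ybar)) / sum((xi-xbar)^2)
n = 3, xbar = 49/3 ≈ 16.333333, ybar = 35/3 ≈ 11.666667
Sxy = sum((xi-xbar)(yi-ybar)) = 142/3 ≈ 47.333333
Sxx = sum((xi-xbar)^2) = 86/3 ≈ 28.666667
b = Sxy / Sxx = 71/43 ≈ 1.651163

1.6512


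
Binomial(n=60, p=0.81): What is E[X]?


E[X] = n*p = 60 * 0.81 = 48.6

48.6


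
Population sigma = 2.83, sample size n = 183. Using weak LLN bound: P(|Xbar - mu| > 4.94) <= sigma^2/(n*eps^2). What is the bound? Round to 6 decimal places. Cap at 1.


bound = min(1, sigma^2/(n*eps^2))
sigma^2 = 2.83^2 = 8.0089
n*eps^2 = 183 * 4.94^2 = 183 * 24.4036 = 4465.8588
sigma^2/(n*eps^2) = 8.0089 / 4465.8588 ≈ 0.00179336

0.001793


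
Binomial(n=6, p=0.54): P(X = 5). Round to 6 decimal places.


P = C(n,k) * p^k * (1-p)^(n-k)
C(6,5) = 6
p^k = 0.54^5 ≈ 0.04591650
(1-p)^(n-k) = 0.46^1 = 0.46
P = 6 * 0.04591650 * 0.46 ≈ 0.126730

0.126730


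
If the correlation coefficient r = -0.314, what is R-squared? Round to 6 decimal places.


R^2 = r^2 = (-0.314)^2 = 0.098596

0.098596


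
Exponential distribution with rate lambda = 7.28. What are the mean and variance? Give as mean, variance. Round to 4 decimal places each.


mean = 1/lam, var = 1/lam^2
mean = 1 / 7.28 = 25/182 ≈ 0.137363
lam^2 = 7.28^2 = 52.9984
var = 1 / 52.9984 ≈ 0.018868

0.1374, 0.0189


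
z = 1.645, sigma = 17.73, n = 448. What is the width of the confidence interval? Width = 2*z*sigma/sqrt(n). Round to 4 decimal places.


width = 2*z*sigma/sqrt(n)
2*z*sigma = 2 * 1.645 * 17.73 = 58.3317
sqrt(448) ≈ 21.166010
width = 58.3317 / 21.166010 ≈ 2.755914

2.7559


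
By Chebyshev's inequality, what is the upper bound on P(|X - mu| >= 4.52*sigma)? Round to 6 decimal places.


P <= 1/k^2
k^2 = 4.52^2 = 20.4304
1/k^2 = 1 / 20.4304 ≈ 0.04894667

0.048947


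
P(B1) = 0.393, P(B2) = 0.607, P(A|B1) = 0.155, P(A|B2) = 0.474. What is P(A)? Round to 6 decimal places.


P(A) = P(A|B1)*P(B1) + P(A|B2)*P(B2)
P(A|B1)*P(B1) = 0.155 * 0.393 = 0.060915
P(A|B2)*P(B2) = 0.474 * 0.607 = 0.287718
P(A) = 0.060915 + 0.287718 = 0.348633

0.348633


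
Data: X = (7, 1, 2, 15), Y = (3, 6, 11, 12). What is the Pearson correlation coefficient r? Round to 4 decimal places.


r = sum((xi-xbar)(yi-ybar)) / sqrt(sum((xi-xbar)^2) * sum((yi-ybar)^2))
n = 4, xbar = 25/4 = 6.25, ybar = 32/4 = 8
Sxy = sum((xi-xbar)(yi-ybar)) = 29
Sxx = sum((xi-xbar)^2) = 122.75
Syy = sum((yi-ybar)^2) = 54
sqrt(Sxx*Syy) ≈ 81.415600
r = Sxy / sqrt(Sxx*Syy) = 29 / 81.415600 ≈ 0.356197

0.3562


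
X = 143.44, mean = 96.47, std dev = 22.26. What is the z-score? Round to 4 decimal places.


z = (X - mu) / sigma
X - mu = 143.44 - 96.47 = 46.97
z = 46.97 / 22.26 = 671/318 ≈ 2.110063

2.1101


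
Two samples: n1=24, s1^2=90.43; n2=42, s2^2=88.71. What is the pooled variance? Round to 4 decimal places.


sp^2 = ((n1-1)*s1^2 + (n2-1)*s2^2)/(n1+n2-2)
(n1-1)*s1^2 = 23 * 90.43 = 2079.89
(n2-1)*s2^2 = 41 * 88.71 = 3637.11
numerator = 2079.89 + 3637.11 = 5717
n1+n2-2 = 64
sp^2 = 5717 / 64 = 89.328125

89.3281


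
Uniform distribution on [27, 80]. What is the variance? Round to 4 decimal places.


Var = (b-a)^2 / 12
(b-a)^2 = (80 - 27)^2 = 2809
Var = 2809/12 ≈ 234.083333

234.0833


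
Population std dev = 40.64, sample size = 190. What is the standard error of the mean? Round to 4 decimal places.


SE = sigma / sqrt(n)
sqrt(190) ≈ 13.784049
SE = 40.64 / 13.784049 ≈ 2.948335

2.9483


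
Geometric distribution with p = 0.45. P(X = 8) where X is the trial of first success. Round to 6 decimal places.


P = (1-p)^(k-1) * p
(1-p)^(k-1) = 0.55^7 ≈ 0.01522435
P = 0.01522435 * 0.45 ≈ 0.006850959

0.006851


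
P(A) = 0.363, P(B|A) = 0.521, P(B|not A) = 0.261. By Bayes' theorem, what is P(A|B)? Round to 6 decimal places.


P(A|B) = P(B|A)*P(A) / P(B), P(B) = P(B|A)*P(A) + P(B|not A)*P(not A)
P(B|A)*P(A) = 0.521 * 0.363 = 0.189123
P(B|not A)*P(not A) = 0.261 * 0.637 = 0.166257
P(B) = 0.189123 + 0.166257 = 0.35538
P(A|B) = 0.189123 / 0.35538 ≈ 0.53217120

0.532171


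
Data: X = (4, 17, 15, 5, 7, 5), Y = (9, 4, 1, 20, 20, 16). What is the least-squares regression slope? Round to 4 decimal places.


b = sum((xi-xbar)(yi-ybar)) / sum((xi-xbar)^2)
n = 6, xbar = 53/6 ≈ 8.833333, ybar = 70/6 = 35/3 ≈ 11.666667
Sxy = sum((xi-xbar)(yi-ybar)) = -538/3 ≈ -179.333333
Sxx = sum((xi-xbar)^2) = 965/6 ≈ 160.833333
b = Sxy / Sxx = -1076/965 ≈ -1.115026

-1.1150


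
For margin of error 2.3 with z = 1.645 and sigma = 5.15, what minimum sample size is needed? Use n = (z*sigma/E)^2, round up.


z*sigma/E = 1.645 * 5.15 / 2.3 = 33887/9200 ≈ 3.683370
(z*sigma/E)^2 ≈ 13.567211
round up: n = 14

14


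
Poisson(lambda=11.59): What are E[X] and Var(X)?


E[X] = Var(X) = lambda = 11.59

11.59, 11.59


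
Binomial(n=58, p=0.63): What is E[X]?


E[X] = n*p = 58 * 0.63 = 36.54

36.54


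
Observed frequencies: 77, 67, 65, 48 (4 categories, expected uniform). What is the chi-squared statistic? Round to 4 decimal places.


chi2 = sum((O-E)^2/E), E = total/4
total = 257, E = 257/4 = 64.25
(77 - 64.25)^2 / 64.25 = 162.5625 / 64.25 = 2601/1028 ≈ 2.530156
(67 - 64.25)^2 / 64.25 = 7.5625 / 64.25 = 121/1028 ≈ 0.117704
(65 - 64.25)^2 / 64.25 = 0.5625 / 64.25 = 9/1028 ≈ 0.008755
(48 - 64.25)^2 / 64.25 = 264.0625 / 64.25 = 4225/1028 ≈ 4.109922
chi2 = 1739/257 ≈ 6.766537

6.7665


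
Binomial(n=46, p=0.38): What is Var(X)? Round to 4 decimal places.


Var = n*p*(1-p) = 46 * 0.38 * 0.62 = 10.8376

10.8376


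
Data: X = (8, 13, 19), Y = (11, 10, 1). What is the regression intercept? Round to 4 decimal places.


a = ybar - b*xbar, where b = sum((xi-xbar)(yi-ybar)) / sum((xi-xbar)^2)
n = 3, xbar = 40/3 ≈ 13.333333, ybar = 22/3 ≈ 7.333333
Sxy = sum((xi-xbar)(yi-ybar)) = -169/3 ≈ -56.333333
Sxx = sum((xi-xbar)^2) = 182/3 ≈ 60.666667
b = Sxy / Sxx = -13/14 ≈ -0.928571
a = 7.333333 - (-0.928571) * 13.333333 = 138/7 ≈ 19.714286

19.7143


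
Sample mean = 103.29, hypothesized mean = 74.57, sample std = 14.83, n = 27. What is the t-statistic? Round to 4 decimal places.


t = (xbar - mu0) / (s/sqrt(n))
xbar - mu0 = 103.29 - 74.57 = 28.72
sqrt(27) ≈ 5.19615242
s/sqrt(n) = 14.83 / 5.19615242 ≈ 2.85403483
t = 28.72 / 2.85403483 ≈ 10.062947

10.0629


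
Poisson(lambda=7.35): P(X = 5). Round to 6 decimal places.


P = e^(-lam) * lam^k / k!
e^(-7.35) ≈ 0.0006425924
lam^k = 7.35^5 ≈ 21450.464221
k! = 5! = 120
P = 0.0006425924 * 21450.464221 / 120 ≈ 0.114866

0.114866


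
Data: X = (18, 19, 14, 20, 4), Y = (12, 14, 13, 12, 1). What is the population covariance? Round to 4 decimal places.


Cov = (1/n)*sum((xi-xbar)(yi-ybar))
n = 5, xbar = 75/5 = 15, ybar = 52/5 = 10.4
sum((xi-xbar)(yi-ybar)) = 128
Cov = 128 / 5 = 25.6

25.6000


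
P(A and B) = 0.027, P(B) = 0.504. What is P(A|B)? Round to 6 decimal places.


P(A|B) = P(A and B) / P(B) = 0.027 / 0.504 = 3/56 ≈ 0.05357143

0.053571


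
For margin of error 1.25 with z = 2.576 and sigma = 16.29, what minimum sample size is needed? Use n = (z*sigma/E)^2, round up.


z*sigma/E = 2.576 * 16.29 / 1.25 = 33.570432
(z*sigma/E)^2 ≈ 1126.973905
round up: n = 1127

1127


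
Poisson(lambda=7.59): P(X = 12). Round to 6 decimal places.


P = e^(-lam) * lam^k / k!
e^(-7.59) ≈ 0.0005054811
lam^k = 7.59^12 ≈ 36551172314.299207
k! = 12! = 479001600
P = 0.0005054811 * 36551172314.299207 / 479001600 ≈ 0.038572

0.038572


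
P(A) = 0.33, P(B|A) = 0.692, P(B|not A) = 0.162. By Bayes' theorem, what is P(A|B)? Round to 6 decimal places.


P(A|B) = P(B|A)*P(A) / P(B), P(B) = P(B|A)*P(A) + P(B|not A)*P(not A)
P(B|A)*P(A) = 0.692 * 0.33 = 0.22836
P(B|not A)*P(not A) = 0.162 * 0.67 = 0.10854
P(B) = 0.22836 + 0.10854 = 0.3369
P(A|B) = 0.22836 / 0.3369 = 3806/5615 ≈ 0.67782725

0.677827


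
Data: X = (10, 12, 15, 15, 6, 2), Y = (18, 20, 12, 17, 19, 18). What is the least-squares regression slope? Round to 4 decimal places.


b = sum((xi-xbar)(yi-ybar)) / sum((xi-xbar)^2)
n = 6, xbar = 60/6 = 10, ybar = 104/6 = 52/3 ≈ 17.333333
Sxy = sum((xi-xbar)(yi-ybar)) = -35
Sxx = sum((xi-xbar)^2) = 134
b = Sxy / Sxx = -35/134 ≈ -0.261194

-0.2612


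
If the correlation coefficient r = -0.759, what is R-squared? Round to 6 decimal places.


R^2 = r^2 = (-0.759)^2 = 0.576081

0.576081


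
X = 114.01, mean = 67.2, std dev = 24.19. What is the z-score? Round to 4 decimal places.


z = (X - mu) / sigma
X - mu = 114.01 - 67.2 = 46.81
z = 46.81 / 24.19 = 4681/2419 ≈ 1.935097

1.9351


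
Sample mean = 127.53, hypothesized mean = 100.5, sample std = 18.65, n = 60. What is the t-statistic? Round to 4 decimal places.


t = (xbar - mu0) / (s/sqrt(n))
xbar - mu0 = 127.53 - 100.5 = 27.03
sqrt(60) ≈ 7.74596669
s/sqrt(n) = 18.65 / 7.74596669 ≈ 2.40770465
t = 27.03 / 2.40770465 ≈ 11.226460

11.2265


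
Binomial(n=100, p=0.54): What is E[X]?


E[X] = n*p = 100 * 0.54 = 54

54


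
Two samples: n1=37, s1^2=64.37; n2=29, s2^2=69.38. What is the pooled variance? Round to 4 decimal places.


sp^2 = ((n1-1)*s1^2 + (n2-1)*s2^2)/(n1+n2-2)
(n1-1)*s1^2 = 36 * 64.37 = 2317.32
(n2-1)*s2^2 = 28 * 69.38 = 1942.64
numerator = 2317.32 + 1942.64 = 4259.96
n1+n2-2 = 64
sp^2 = 4259.96 / 64 = 66.561875

66.5619


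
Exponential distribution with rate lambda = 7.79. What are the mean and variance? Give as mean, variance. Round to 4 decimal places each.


mean = 1/lam, var = 1/lam^2
mean = 1 / 7.79 = 100/779 ≈ 0.128370
lam^2 = 7.79^2 = 60.6841
var = 1 / 60.6841 ≈ 0.016479

0.1284, 0.0165


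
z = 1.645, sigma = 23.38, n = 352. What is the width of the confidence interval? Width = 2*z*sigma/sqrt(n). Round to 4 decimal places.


width = 2*z*sigma/sqrt(n)
2*z*sigma = 2 * 1.645 * 23.38 = 76.9202
sqrt(352) ≈ 18.761663
width = 76.9202 / 18.761663 ≈ 4.099860

4.0999


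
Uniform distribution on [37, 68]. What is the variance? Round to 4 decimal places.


Var = (b-a)^2 / 12
(b-a)^2 = (68 - 37)^2 = 961
Var = 961/12 ≈ 80.083333

80.0833


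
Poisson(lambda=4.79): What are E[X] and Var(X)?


E[X] = Var(X) = lambda = 4.79

4.79, 4.79


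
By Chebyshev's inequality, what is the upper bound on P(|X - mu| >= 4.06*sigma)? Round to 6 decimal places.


P <= 1/k^2
k^2 = 4.06^2 = 16.4836
1/k^2 = 1 / 16.4836 ≈ 0.06066636

0.060666


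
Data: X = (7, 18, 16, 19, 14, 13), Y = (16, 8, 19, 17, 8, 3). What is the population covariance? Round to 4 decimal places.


Cov = (1/n)*sum((xi-xbar)(yi-ybar))
n = 6, xbar = 87/6 = 14.5, ybar = 71/6 ≈ 11.833333
sum((xi-xbar)(yi-ybar)) = 4.5
Cov = 4.5 / 6 = 0.75

0.7500


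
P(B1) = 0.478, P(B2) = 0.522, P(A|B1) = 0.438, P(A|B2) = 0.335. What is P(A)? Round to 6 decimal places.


P(A) = P(A|B1)*P(B1) + P(A|B2)*P(B2)
P(A|B1)*P(B1) = 0.438 * 0.478 = 0.209364
P(A|B2)*P(B2) = 0.335 * 0.522 = 0.17487
P(A) = 0.209364 + 0.17487 = 0.384234

0.384234


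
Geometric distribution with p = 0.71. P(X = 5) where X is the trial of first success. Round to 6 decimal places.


P = (1-p)^(k-1) * p
(1-p)^(k-1) = 0.29^4 = 0.00707281
P = 0.00707281 * 0.71 ≈ 0.005021695

0.005022


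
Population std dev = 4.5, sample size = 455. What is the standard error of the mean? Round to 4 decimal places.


SE = sigma / sqrt(n)
sqrt(455) ≈ 21.330729
SE = 4.5 / 21.330729 ≈ 0.210963

0.2110


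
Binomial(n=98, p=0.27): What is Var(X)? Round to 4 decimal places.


Var = n*p*(1-p) = 98 * 0.27 * 0.73 = 19.3158

19.3158


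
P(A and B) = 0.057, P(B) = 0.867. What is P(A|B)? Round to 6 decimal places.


P(A|B) = P(A and B) / P(B) = 0.057 / 0.867 = 19/289 ≈ 0.06574394

0.065744


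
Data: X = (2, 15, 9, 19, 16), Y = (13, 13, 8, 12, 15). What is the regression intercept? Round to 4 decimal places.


a = ybar - b*xbar, where b = sum((xi-xbar)(yi-ybar)) / sum((xi-xbar)^2)
n = 5, xbar = 61/5 = 12.2, ybar = 61/5 = 12.2
Sxy = sum((xi-xbar)(yi-ybar)) = 16.8
Sxx = sum((xi-xbar)^2) = 182.8
b = Sxy / Sxx = 42/457 ≈ 0.091904
a = 12.2 - 0.091904 * 12.2 = 5063/457 ≈ 11.078775

11.0788


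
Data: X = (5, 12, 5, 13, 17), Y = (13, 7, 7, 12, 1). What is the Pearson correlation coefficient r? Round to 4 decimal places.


r = sum((xi-xbar)(yi-ybar)) / sqrt(sum((xi-xbar)^2) * sum((yi-ybar)^2))
n = 5, xbar = 52/5 = 10.4, ybar = 40/5 = 8
Sxy = sum((xi-xbar)(yi-ybar)) = -59
Sxx = sum((xi-xbar)^2) = 111.2
Syy = sum((yi-ybar)^2) = 92
sqrt(Sxx*Syy) ≈ 101.145440
r = Sxy / sqrt(Sxx*Syy) = -59 / 101.145440 ≈ -0.583318

-0.5833


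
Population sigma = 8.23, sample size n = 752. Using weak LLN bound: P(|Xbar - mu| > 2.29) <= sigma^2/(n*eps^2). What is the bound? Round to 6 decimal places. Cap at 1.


bound = min(1, sigma^2/(n*eps^2))
sigma^2 = 8.23^2 = 67.7329
n*eps^2 = 752 * 2.29^2 = 752 * 5.2441 = 3943.5632
sigma^2/(n*eps^2) = 67.7329 / 3943.5632 ≈ 0.01717556

0.017176


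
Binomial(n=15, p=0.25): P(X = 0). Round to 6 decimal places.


P = C(n,k) * p^k * (1-p)^(n-k)
C(15,0) = 1
p^k = 0.25^0 = 1
(1-p)^(n-k) = 0.75^15 ≈ 0.01336346
P = 1 * 1 * 0.01336346 ≈ 0.013363

0.013363


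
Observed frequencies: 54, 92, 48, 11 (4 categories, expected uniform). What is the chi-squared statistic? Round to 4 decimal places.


chi2 = sum((O-E)^2/E), E = total/4
total = 205, E = 205/4 = 51.25
(54 - 51.25)^2 / 51.25 = 7.5625 / 51.25 = 121/820 ≈ 0.147561
(92 - 51.25)^2 / 51.25 = 1660.5625 / 51.25 = 26569/820 ≈ 32.401220
(48 - 51.25)^2 / 51.25 = 10.5625 / 51.25 = 169/820 ≈ 0.206098
(11 - 51.25)^2 / 51.25 = 1620.0625 / 51.25 = 25921/820 ≈ 31.610976
chi2 = 2639/41 ≈ 64.365854

64.3659


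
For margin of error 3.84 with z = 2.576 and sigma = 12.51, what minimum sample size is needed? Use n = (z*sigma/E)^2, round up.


z*sigma/E = 2.576 * 12.51 / 3.84 = 8.392125
(z*sigma/E)^2 ≈ 70.427762
round up: n = 71

71


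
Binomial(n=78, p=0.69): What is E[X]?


E[X] = n*p = 78 * 0.69 = 53.82

53.82


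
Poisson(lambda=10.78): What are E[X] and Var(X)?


E[X] = Var(X) = lambda = 10.78

10.78, 10.78


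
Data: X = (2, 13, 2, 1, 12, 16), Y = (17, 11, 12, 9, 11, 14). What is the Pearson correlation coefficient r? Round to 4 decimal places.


r = sum((xi-xbar)(yi-ybar)) / sqrt(sum((xi-xbar)^2) * sum((yi-ybar)^2))
n = 6, xbar = 46/6 = 23/3 ≈ 7.666667, ybar = 74/6 = 37/3 ≈ 12.333333
Sxy = sum((xi-xbar)(yi-ybar)) = -4/3 ≈ -1.333333
Sxx = sum((xi-xbar)^2) = 676/3 ≈ 225.333333
Syy = sum((yi-ybar)^2) = 118/3 ≈ 39.333333
sqrt(Sxx*Syy) ≈ 94.144098
r = Sxy / sqrt(Sxx*Syy) = -1.333333 / 94.144098 ≈ -0.014163

-0.0142
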